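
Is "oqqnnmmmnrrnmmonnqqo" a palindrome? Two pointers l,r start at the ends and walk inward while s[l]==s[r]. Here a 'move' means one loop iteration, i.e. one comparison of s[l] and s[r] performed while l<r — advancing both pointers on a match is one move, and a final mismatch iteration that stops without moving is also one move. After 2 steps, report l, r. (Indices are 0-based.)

l=0 r=19: 'o'=='o', l++,r--
l=1 r=18: 'q'=='q', l++,r--

l=2, r=17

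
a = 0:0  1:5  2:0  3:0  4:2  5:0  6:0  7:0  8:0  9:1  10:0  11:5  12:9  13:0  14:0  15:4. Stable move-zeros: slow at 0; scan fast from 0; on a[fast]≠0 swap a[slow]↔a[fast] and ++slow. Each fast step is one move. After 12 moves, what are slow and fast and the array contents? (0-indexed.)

slow=4, fast=12, a=[5, 2, 1, 5, 0, 0, 0, 0, 0, 0, 0, 0, 9, 0, 0, 4]

(s=0,f=0) a[fast]=0 → fast++
(s=0,f=1) a[fast]=5≠0 swap→a[0]=5 → slow++,fast++
(s=1,f=2) a[fast]=0 → fast++
(s=1,f=3) a[fast]=0 → fast++
(s=1,f=4) a[fast]=2≠0 swap→a[1]=2 → slow++,fast++
(s=2,f=5) a[fast]=0 → fast++
(s=2,f=6) a[fast]=0 → fast++
(s=2,f=7) a[fast]=0 → fast++
(s=2,f=8) a[fast]=0 → fast++
(s=2,f=9) a[fast]=1≠0 swap→a[2]=1 → slow++,fast++
(s=3,f=10) a[fast]=0 → fast++
(s=3,f=11) a[fast]=5≠0 swap→a[3]=5 → slow++,fast++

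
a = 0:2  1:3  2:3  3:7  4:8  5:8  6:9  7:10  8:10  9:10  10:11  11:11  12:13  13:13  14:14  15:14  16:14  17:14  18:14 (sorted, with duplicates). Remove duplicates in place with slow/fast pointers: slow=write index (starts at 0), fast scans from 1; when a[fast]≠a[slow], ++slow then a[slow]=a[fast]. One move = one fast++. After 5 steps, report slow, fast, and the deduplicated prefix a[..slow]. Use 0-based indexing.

slow=0 fast=1: a[fast]=3≠a[slow]=2 write a[1]=3, slow++,fast++
slow=1 fast=2: a[fast]=3=a[slow] dup, fast++
slow=1 fast=3: a[fast]=7≠a[slow]=3 write a[2]=7, slow++,fast++
slow=2 fast=4: a[fast]=8≠a[slow]=7 write a[3]=8, slow++,fast++
slow=3 fast=5: a[fast]=8=a[slow] dup, fast++

slow=3, fast=6, prefix=[2, 3, 7, 8]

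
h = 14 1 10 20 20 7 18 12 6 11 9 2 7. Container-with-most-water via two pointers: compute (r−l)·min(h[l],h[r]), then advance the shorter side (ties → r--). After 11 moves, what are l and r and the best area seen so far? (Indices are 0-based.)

[0,12] min(14,7)*12=84 best=84 * → r--
[0,11] min(14,2)*11=22 best=84 → r--
[0,10] min(14,9)*10=90 best=90 * → r--
[0,9] min(14,11)*9=99 best=99 * → r--
[0,8] min(14,6)*8=48 best=99 → r--
[0,7] min(14,12)*7=84 best=99 → r--
[0,6] min(14,18)*6=84 best=99 → l++
[1,6] min(1,18)*5=5 best=99 → l++
[2,6] min(10,18)*4=40 best=99 → l++
[3,6] min(20,18)*3=54 best=99 → r--
[3,5] min(20,7)*2=14 best=99 → r--

l=3, r=4, best area=99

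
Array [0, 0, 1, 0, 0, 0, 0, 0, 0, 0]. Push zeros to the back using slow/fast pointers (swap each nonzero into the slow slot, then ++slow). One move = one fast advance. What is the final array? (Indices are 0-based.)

[1, 0, 0, 0, 0, 0, 0, 0, 0, 0]

slow=0 fast=0: a[fast]=0, fast++
slow=0 fast=1: a[fast]=0, fast++
slow=0 fast=2: a[fast]=1≠0 swap→a[0]=1, slow++,fast++
slow=1 fast=3: a[fast]=0, fast++
slow=1 fast=4: a[fast]=0, fast++
slow=1 fast=5: a[fast]=0, fast++
slow=1 fast=6: a[fast]=0, fast++
slow=1 fast=7: a[fast]=0, fast++
slow=1 fast=8: a[fast]=0, fast++
slow=1 fast=9: a[fast]=0, fast++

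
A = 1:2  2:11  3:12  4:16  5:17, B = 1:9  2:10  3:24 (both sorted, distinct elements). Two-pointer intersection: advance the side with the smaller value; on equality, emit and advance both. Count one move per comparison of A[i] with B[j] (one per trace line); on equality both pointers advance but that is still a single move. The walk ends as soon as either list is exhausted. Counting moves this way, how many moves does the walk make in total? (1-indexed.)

7 moves

[i=1,j=1] 2<9 → i++
[i=2,j=1] 11>9 → j++
[i=2,j=2] 11>10 → j++
[i=2,j=3] 11<24 → i++
[i=3,j=3] 12<24 → i++
[i=4,j=3] 16<24 → i++
[i=5,j=3] 17<24 → i++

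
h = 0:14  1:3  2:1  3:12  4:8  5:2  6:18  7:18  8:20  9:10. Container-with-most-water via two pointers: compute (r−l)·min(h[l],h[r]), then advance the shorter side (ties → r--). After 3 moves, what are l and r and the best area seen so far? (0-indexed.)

l=0 r=9: min(14,10)*9=90 best=90 *, r--
l=0 r=8: min(14,20)*8=112 best=112 *, l++
l=1 r=8: min(3,20)*7=21 best=112, l++

l=2, r=8, best area=112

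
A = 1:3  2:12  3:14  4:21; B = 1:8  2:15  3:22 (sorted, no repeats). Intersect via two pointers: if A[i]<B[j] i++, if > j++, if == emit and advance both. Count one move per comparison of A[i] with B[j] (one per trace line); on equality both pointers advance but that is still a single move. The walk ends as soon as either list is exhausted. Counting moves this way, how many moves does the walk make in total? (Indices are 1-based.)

i=1 j=1: 3<8, i++
i=2 j=1: 12>8, j++
i=2 j=2: 12<15, i++
i=3 j=2: 14<15, i++
i=4 j=2: 21>15, j++
i=4 j=3: 21<22, i++

6 moves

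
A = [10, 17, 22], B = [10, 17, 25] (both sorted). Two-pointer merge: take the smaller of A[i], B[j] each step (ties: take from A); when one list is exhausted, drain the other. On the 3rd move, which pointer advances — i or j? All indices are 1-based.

i

i=1 j=1: A[i]=10<=B[j]=10 take 10, i++
i=2 j=1: A[i]=17>B[j]=10 take 10, j++
i=2 j=2: A[i]=17<=B[j]=17 take 17, i++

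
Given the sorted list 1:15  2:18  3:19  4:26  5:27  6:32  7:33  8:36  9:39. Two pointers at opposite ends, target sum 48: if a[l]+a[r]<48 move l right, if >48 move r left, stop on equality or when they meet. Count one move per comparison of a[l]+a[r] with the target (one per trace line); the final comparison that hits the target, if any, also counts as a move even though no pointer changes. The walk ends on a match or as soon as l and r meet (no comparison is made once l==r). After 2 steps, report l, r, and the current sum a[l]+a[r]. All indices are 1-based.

l=1, r=7, sum=48

[1,9] 15+39=54 >48 → r--
[1,8] 15+36=51 >48 → r--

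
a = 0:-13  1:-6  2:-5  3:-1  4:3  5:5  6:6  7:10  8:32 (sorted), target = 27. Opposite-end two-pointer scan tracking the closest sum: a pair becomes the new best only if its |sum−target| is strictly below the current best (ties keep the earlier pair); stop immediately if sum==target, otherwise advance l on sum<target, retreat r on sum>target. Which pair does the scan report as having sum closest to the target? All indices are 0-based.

[0,8] -13+32=19 d=8 * → l++
[1,8] -6+32=26 d=1 * → l++
[2,8] -5+32=27 d=0 * → stop

pair (-5, 32) with sum 27 (|Δ|=0)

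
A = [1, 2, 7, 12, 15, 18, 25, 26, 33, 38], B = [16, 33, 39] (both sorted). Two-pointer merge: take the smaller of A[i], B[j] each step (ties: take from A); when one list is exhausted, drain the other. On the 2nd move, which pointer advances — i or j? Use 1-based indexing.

[i=1,j=1] A[i]=1<=B[j]=16 take 1 → i++
[i=2,j=1] A[i]=2<=B[j]=16 take 2 → i++

i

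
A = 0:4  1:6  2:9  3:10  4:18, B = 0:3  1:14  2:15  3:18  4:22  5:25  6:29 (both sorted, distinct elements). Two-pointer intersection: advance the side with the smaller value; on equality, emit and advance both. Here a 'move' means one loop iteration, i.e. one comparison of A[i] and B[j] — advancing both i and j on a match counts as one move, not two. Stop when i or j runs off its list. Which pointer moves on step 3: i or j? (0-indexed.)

[i=0,j=0] 4>3 → j++
[i=0,j=1] 4<14 → i++
[i=1,j=1] 6<14 → i++

i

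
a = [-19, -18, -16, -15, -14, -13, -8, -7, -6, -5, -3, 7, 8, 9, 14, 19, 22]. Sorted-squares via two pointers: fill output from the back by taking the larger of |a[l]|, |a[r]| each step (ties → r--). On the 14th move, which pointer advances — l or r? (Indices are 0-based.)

[0,16] |-19|<=|22| out[16]=484 → r--
[0,15] |-19|<=|19| out[15]=361 → r--
[0,14] |-19|>|14| out[14]=361 → l++
[1,14] |-18|>|14| out[13]=324 → l++
[2,14] |-16|>|14| out[12]=256 → l++
[3,14] |-15|>|14| out[11]=225 → l++
[4,14] |-14|<=|14| out[10]=196 → r--
[4,13] |-14|>|9| out[9]=196 → l++
[5,13] |-13|>|9| out[8]=169 → l++
[6,13] |-8|<=|9| out[7]=81 → r--
[6,12] |-8|<=|8| out[6]=64 → r--
[6,11] |-8|>|7| out[5]=64 → l++
[7,11] |-7|<=|7| out[4]=49 → r--
[7,10] |-7|>|-3| out[3]=49 → l++

l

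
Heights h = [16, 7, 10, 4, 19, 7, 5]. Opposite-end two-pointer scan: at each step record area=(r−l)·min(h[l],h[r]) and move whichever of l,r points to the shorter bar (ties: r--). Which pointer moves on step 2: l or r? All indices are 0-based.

r

[0,6] min(16,5)*6=30 best=30 * → r--
[0,5] min(16,7)*5=35 best=35 * → r--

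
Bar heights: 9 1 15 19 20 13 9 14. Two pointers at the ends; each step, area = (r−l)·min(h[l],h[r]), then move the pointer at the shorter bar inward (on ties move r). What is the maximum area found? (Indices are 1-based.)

max area = 70

l=1 r=8: min(9,14)*7=63 best=63 *, l++
l=2 r=8: min(1,14)*6=6 best=63, l++
l=3 r=8: min(15,14)*5=70 best=70 *, r--
l=3 r=7: min(15,9)*4=36 best=70, r--
l=3 r=6: min(15,13)*3=39 best=70, r--
l=3 r=5: min(15,20)*2=30 best=70, l++
l=4 r=5: min(19,20)*1=19 best=70, l++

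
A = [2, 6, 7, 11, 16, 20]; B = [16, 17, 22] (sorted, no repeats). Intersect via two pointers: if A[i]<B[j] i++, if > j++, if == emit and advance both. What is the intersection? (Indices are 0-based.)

intersection = [16]

i=0 j=0: 2<16, i++
i=1 j=0: 6<16, i++
i=2 j=0: 7<16, i++
i=3 j=0: 11<16, i++
i=4 j=0: 16==16 emit, i++,j++
i=5 j=1: 20>17, j++
i=5 j=2: 20<22, i++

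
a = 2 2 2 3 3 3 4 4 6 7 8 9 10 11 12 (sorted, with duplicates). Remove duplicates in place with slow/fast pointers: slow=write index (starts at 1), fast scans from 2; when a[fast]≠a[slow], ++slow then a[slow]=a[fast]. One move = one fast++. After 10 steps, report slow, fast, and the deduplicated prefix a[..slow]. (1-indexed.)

slow=6, fast=12, prefix=[2, 3, 4, 6, 7, 8]

(s=1,f=2) a[fast]=2=a[slow] dup → fast++
(s=1,f=3) a[fast]=2=a[slow] dup → fast++
(s=1,f=4) a[fast]=3≠a[slow]=2 write a[2]=3 → slow++,fast++
(s=2,f=5) a[fast]=3=a[slow] dup → fast++
(s=2,f=6) a[fast]=3=a[slow] dup → fast++
(s=2,f=7) a[fast]=4≠a[slow]=3 write a[3]=4 → slow++,fast++
(s=3,f=8) a[fast]=4=a[slow] dup → fast++
(s=3,f=9) a[fast]=6≠a[slow]=4 write a[4]=6 → slow++,fast++
(s=4,f=10) a[fast]=7≠a[slow]=6 write a[5]=7 → slow++,fast++
(s=5,f=11) a[fast]=8≠a[slow]=7 write a[6]=8 → slow++,fast++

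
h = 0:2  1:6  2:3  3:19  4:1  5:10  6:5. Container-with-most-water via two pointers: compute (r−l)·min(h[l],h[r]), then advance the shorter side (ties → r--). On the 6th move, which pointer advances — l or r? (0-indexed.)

l=0 r=6: min(2,5)*6=12 best=12 *, l++
l=1 r=6: min(6,5)*5=25 best=25 *, r--
l=1 r=5: min(6,10)*4=24 best=25, l++
l=2 r=5: min(3,10)*3=9 best=25, l++
l=3 r=5: min(19,10)*2=20 best=25, r--
l=3 r=4: min(19,1)*1=1 best=25, r--

r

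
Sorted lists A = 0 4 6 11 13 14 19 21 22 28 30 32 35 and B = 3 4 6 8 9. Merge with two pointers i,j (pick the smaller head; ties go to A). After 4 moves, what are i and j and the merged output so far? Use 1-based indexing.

i=3, j=3, merged so far=[0, 3, 4, 4]

[i=1,j=1] A[i]=0<=B[j]=3 take 0 → i++
[i=2,j=1] A[i]=4>B[j]=3 take 3 → j++
[i=2,j=2] A[i]=4<=B[j]=4 take 4 → i++
[i=3,j=2] A[i]=6>B[j]=4 take 4 → j++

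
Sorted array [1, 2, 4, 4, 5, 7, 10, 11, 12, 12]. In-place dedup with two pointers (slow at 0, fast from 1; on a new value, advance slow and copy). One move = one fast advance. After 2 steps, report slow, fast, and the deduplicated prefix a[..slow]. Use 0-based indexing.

slow=2, fast=3, prefix=[1, 2, 4]

(s=0,f=1) a[fast]=2≠a[slow]=1 write a[1]=2 → slow++,fast++
(s=1,f=2) a[fast]=4≠a[slow]=2 write a[2]=4 → slow++,fast++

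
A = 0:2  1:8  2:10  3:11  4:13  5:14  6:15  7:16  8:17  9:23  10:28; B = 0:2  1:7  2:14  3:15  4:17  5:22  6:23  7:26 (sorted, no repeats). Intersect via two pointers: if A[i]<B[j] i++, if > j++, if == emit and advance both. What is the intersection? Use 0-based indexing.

intersection = [2, 14, 15, 17, 23]

[i=0,j=0] 2==2 emit → i++,j++
[i=1,j=1] 8>7 → j++
[i=1,j=2] 8<14 → i++
[i=2,j=2] 10<14 → i++
[i=3,j=2] 11<14 → i++
[i=4,j=2] 13<14 → i++
[i=5,j=2] 14==14 emit → i++,j++
[i=6,j=3] 15==15 emit → i++,j++
[i=7,j=4] 16<17 → i++
[i=8,j=4] 17==17 emit → i++,j++
[i=9,j=5] 23>22 → j++
[i=9,j=6] 23==23 emit → i++,j++
[i=10,j=7] 28>26 → j++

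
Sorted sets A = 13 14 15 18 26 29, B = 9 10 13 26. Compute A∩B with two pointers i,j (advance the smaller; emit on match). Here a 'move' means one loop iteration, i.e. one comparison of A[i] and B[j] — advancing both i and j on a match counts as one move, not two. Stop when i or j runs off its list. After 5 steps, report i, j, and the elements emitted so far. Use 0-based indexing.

i=3, j=3, emitted=[13]

i=0 j=0: 13>9, j++
i=0 j=1: 13>10, j++
i=0 j=2: 13==13 emit, i++,j++
i=1 j=3: 14<26, i++
i=2 j=3: 15<26, i++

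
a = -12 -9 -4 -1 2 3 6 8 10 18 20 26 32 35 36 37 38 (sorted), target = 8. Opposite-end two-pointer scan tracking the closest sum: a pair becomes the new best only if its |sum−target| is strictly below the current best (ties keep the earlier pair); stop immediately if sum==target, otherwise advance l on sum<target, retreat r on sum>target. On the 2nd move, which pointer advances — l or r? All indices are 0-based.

l=0 r=16: -12+38=26 d=18 *, r--
l=0 r=15: -12+37=25 d=17 *, r--

r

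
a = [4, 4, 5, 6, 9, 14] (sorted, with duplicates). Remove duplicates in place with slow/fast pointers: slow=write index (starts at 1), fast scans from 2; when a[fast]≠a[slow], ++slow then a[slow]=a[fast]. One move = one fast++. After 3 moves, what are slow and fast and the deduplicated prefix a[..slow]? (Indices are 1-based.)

slow=3, fast=5, prefix=[4, 5, 6]

slow=1 fast=2: a[fast]=4=a[slow] dup, fast++
slow=1 fast=3: a[fast]=5≠a[slow]=4 write a[2]=5, slow++,fast++
slow=2 fast=4: a[fast]=6≠a[slow]=5 write a[3]=6, slow++,fast++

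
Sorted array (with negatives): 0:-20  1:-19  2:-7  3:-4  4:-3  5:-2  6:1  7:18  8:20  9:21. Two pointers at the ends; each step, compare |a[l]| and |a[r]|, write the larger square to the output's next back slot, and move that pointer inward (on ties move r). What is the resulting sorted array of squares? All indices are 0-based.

[1, 4, 9, 16, 49, 324, 361, 400, 400, 441]

l=0 r=9: |-20|<=|21| out[9]=441, r--
l=0 r=8: |-20|<=|20| out[8]=400, r--
l=0 r=7: |-20|>|18| out[7]=400, l++
l=1 r=7: |-19|>|18| out[6]=361, l++
l=2 r=7: |-7|<=|18| out[5]=324, r--
l=2 r=6: |-7|>|1| out[4]=49, l++
l=3 r=6: |-4|>|1| out[3]=16, l++
l=4 r=6: |-3|>|1| out[2]=9, l++
l=5 r=6: |-2|>|1| out[1]=4, l++
l=6 r=6: |1|<=|1| out[0]=1, r--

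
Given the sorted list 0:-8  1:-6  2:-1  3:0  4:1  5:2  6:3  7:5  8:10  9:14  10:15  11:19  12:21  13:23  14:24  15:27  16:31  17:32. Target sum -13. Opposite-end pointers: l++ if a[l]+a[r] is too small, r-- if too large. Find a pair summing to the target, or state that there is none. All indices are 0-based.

[0,17] -8+32=24 >-13 → r--
[0,16] -8+31=23 >-13 → r--
[0,15] -8+27=19 >-13 → r--
[0,14] -8+24=16 >-13 → r--
[0,13] -8+23=15 >-13 → r--
[0,12] -8+21=13 >-13 → r--
[0,11] -8+19=11 >-13 → r--
[0,10] -8+15=7 >-13 → r--
[0,9] -8+14=6 >-13 → r--
[0,8] -8+10=2 >-13 → r--
[0,7] -8+5=-3 >-13 → r--
[0,6] -8+3=-5 >-13 → r--
[0,5] -8+2=-6 >-13 → r--
[0,4] -8+1=-7 >-13 → r--
[0,3] -8+0=-8 >-13 → r--
[0,2] -8+-1=-9 >-13 → r--
[0,1] -8+-6=-14 <-13 → l++

no pair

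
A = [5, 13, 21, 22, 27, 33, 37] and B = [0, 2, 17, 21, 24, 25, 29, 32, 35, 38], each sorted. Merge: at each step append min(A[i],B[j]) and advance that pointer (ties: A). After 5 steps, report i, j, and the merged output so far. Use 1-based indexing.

i=3, j=4, merged so far=[0, 2, 5, 13, 17]

i=1 j=1: A[i]=5>B[j]=0 take 0, j++
i=1 j=2: A[i]=5>B[j]=2 take 2, j++
i=1 j=3: A[i]=5<=B[j]=17 take 5, i++
i=2 j=3: A[i]=13<=B[j]=17 take 13, i++
i=3 j=3: A[i]=21>B[j]=17 take 17, j++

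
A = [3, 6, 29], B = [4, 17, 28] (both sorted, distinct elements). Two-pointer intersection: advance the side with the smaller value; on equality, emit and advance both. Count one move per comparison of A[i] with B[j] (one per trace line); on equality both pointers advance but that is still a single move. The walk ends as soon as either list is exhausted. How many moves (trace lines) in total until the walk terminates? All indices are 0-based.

5 moves

[i=0,j=0] 3<4 → i++
[i=1,j=0] 6>4 → j++
[i=1,j=1] 6<17 → i++
[i=2,j=1] 29>17 → j++
[i=2,j=2] 29>28 → j++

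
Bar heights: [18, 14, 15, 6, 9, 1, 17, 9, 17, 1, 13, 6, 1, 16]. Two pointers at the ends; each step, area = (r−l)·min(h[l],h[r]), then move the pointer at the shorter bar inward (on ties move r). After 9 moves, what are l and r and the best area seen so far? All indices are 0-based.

l=0 r=13: min(18,16)*13=208 best=208 *, r--
l=0 r=12: min(18,1)*12=12 best=208, r--
l=0 r=11: min(18,6)*11=66 best=208, r--
l=0 r=10: min(18,13)*10=130 best=208, r--
l=0 r=9: min(18,1)*9=9 best=208, r--
l=0 r=8: min(18,17)*8=136 best=208, r--
l=0 r=7: min(18,9)*7=63 best=208, r--
l=0 r=6: min(18,17)*6=102 best=208, r--
l=0 r=5: min(18,1)*5=5 best=208, r--

l=0, r=4, best area=208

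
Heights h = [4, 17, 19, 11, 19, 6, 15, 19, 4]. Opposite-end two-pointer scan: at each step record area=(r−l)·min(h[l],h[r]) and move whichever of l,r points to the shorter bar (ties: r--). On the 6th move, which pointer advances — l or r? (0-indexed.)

[0,8] min(4,4)*8=32 best=32 * → r--
[0,7] min(4,19)*7=28 best=32 → l++
[1,7] min(17,19)*6=102 best=102 * → l++
[2,7] min(19,19)*5=95 best=102 → r--
[2,6] min(19,15)*4=60 best=102 → r--
[2,5] min(19,6)*3=18 best=102 → r--

r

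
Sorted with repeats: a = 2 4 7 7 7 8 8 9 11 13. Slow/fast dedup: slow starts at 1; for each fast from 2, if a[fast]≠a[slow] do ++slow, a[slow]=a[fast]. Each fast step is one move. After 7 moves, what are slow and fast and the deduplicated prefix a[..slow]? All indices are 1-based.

slow=1 fast=2: a[fast]=4≠a[slow]=2 write a[2]=4, slow++,fast++
slow=2 fast=3: a[fast]=7≠a[slow]=4 write a[3]=7, slow++,fast++
slow=3 fast=4: a[fast]=7=a[slow] dup, fast++
slow=3 fast=5: a[fast]=7=a[slow] dup, fast++
slow=3 fast=6: a[fast]=8≠a[slow]=7 write a[4]=8, slow++,fast++
slow=4 fast=7: a[fast]=8=a[slow] dup, fast++
slow=4 fast=8: a[fast]=9≠a[slow]=8 write a[5]=9, slow++,fast++

slow=5, fast=9, prefix=[2, 4, 7, 8, 9]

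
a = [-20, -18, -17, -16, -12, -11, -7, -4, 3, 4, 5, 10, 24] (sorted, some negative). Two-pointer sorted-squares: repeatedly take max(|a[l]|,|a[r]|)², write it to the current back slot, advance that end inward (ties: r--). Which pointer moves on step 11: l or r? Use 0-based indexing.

l=0 r=12: |-20|<=|24| out[12]=576, r--
l=0 r=11: |-20|>|10| out[11]=400, l++
l=1 r=11: |-18|>|10| out[10]=324, l++
l=2 r=11: |-17|>|10| out[9]=289, l++
l=3 r=11: |-16|>|10| out[8]=256, l++
l=4 r=11: |-12|>|10| out[7]=144, l++
l=5 r=11: |-11|>|10| out[6]=121, l++
l=6 r=11: |-7|<=|10| out[5]=100, r--
l=6 r=10: |-7|>|5| out[4]=49, l++
l=7 r=10: |-4|<=|5| out[3]=25, r--
l=7 r=9: |-4|<=|4| out[2]=16, r--

r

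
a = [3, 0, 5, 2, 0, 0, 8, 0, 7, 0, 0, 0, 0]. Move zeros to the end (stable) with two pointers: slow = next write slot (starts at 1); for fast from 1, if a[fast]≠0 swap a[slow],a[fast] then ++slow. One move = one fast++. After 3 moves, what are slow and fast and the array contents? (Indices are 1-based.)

(s=1,f=1) a[fast]=3≠0 swap→a[1]=3 → slow++,fast++
(s=2,f=2) a[fast]=0 → fast++
(s=2,f=3) a[fast]=5≠0 swap→a[2]=5 → slow++,fast++

slow=3, fast=4, a=[3, 5, 0, 2, 0, 0, 8, 0, 7, 0, 0, 0, 0]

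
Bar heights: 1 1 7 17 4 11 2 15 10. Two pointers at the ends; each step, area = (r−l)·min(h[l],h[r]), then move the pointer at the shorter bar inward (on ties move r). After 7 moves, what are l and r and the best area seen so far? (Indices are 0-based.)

l=3, r=4, best area=60

[0,8] min(1,10)*8=8 best=8 * → l++
[1,8] min(1,10)*7=7 best=8 → l++
[2,8] min(7,10)*6=42 best=42 * → l++
[3,8] min(17,10)*5=50 best=50 * → r--
[3,7] min(17,15)*4=60 best=60 * → r--
[3,6] min(17,2)*3=6 best=60 → r--
[3,5] min(17,11)*2=22 best=60 → r--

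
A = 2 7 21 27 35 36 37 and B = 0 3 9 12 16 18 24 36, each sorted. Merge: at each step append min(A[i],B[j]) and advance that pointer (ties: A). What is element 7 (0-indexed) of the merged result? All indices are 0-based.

i=0 j=0: A[i]=2>B[j]=0 take 0, j++
i=0 j=1: A[i]=2<=B[j]=3 take 2, i++
i=1 j=1: A[i]=7>B[j]=3 take 3, j++
i=1 j=2: A[i]=7<=B[j]=9 take 7, i++
i=2 j=2: A[i]=21>B[j]=9 take 9, j++
i=2 j=3: A[i]=21>B[j]=12 take 12, j++
i=2 j=4: A[i]=21>B[j]=16 take 16, j++
i=2 j=5: A[i]=21>B[j]=18 take 18, j++
i=2 j=6: A[i]=21<=B[j]=24 take 21, i++
i=3 j=6: A[i]=27>B[j]=24 take 24, j++
i=3 j=7: A[i]=27<=B[j]=36 take 27, i++
i=4 j=7: A[i]=35<=B[j]=36 take 35, i++
i=5 j=7: A[i]=36<=B[j]=36 take 36, i++
i=6 j=7: A[i]=37>B[j]=36 take 36, j++
i=6 j=8: B done, take A[i]=37, i++

merged[7] = 18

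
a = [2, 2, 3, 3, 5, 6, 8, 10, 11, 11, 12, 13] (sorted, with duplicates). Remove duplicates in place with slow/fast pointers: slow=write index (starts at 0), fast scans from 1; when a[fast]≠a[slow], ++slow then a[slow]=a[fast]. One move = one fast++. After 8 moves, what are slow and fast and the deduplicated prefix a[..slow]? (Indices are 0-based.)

slow=6, fast=9, prefix=[2, 3, 5, 6, 8, 10, 11]

slow=0 fast=1: a[fast]=2=a[slow] dup, fast++
slow=0 fast=2: a[fast]=3≠a[slow]=2 write a[1]=3, slow++,fast++
slow=1 fast=3: a[fast]=3=a[slow] dup, fast++
slow=1 fast=4: a[fast]=5≠a[slow]=3 write a[2]=5, slow++,fast++
slow=2 fast=5: a[fast]=6≠a[slow]=5 write a[3]=6, slow++,fast++
slow=3 fast=6: a[fast]=8≠a[slow]=6 write a[4]=8, slow++,fast++
slow=4 fast=7: a[fast]=10≠a[slow]=8 write a[5]=10, slow++,fast++
slow=5 fast=8: a[fast]=11≠a[slow]=10 write a[6]=11, slow++,fast++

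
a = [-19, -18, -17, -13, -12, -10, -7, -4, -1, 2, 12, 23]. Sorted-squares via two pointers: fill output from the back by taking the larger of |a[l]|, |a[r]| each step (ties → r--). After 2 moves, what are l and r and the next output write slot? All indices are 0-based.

l=0 r=11: |-19|<=|23| out[11]=529, r--
l=0 r=10: |-19|>|12| out[10]=361, l++

l=1, r=10, next write slot=9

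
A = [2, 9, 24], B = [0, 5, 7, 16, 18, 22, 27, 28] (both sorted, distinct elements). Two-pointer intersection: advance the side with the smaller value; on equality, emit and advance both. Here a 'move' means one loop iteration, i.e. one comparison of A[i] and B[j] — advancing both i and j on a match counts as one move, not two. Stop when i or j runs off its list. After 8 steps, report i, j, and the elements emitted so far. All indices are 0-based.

i=2, j=6, emitted=[]

[i=0,j=0] 2>0 → j++
[i=0,j=1] 2<5 → i++
[i=1,j=1] 9>5 → j++
[i=1,j=2] 9>7 → j++
[i=1,j=3] 9<16 → i++
[i=2,j=3] 24>16 → j++
[i=2,j=4] 24>18 → j++
[i=2,j=5] 24>22 → j++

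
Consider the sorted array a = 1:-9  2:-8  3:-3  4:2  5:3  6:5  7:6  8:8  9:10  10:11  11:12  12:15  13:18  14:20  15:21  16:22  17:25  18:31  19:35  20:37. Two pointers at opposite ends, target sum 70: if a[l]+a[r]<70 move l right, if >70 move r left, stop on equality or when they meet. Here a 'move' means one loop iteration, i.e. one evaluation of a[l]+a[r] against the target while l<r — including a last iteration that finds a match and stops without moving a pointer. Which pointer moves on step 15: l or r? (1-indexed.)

[1,20] -9+37=28 <70 → l++
[2,20] -8+37=29 <70 → l++
[3,20] -3+37=34 <70 → l++
[4,20] 2+37=39 <70 → l++
[5,20] 3+37=40 <70 → l++
[6,20] 5+37=42 <70 → l++
[7,20] 6+37=43 <70 → l++
[8,20] 8+37=45 <70 → l++
[9,20] 10+37=47 <70 → l++
[10,20] 11+37=48 <70 → l++
[11,20] 12+37=49 <70 → l++
[12,20] 15+37=52 <70 → l++
[13,20] 18+37=55 <70 → l++
[14,20] 20+37=57 <70 → l++
[15,20] 21+37=58 <70 → l++

l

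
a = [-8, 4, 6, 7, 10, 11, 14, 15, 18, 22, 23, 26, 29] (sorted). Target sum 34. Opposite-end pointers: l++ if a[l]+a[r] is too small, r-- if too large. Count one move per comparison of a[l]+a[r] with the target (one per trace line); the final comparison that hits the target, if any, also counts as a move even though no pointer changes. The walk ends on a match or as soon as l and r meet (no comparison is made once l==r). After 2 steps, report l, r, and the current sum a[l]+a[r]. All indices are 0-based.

l=2, r=12, sum=35

[0,12] -8+29=21 <34 → l++
[1,12] 4+29=33 <34 → l++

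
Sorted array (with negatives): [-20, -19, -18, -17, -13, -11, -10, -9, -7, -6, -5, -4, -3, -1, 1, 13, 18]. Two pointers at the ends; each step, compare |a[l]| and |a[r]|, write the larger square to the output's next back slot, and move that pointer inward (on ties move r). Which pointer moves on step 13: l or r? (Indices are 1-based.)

l

l=1 r=17: |-20|>|18| out[17]=400, l++
l=2 r=17: |-19|>|18| out[16]=361, l++
l=3 r=17: |-18|<=|18| out[15]=324, r--
l=3 r=16: |-18|>|13| out[14]=324, l++
l=4 r=16: |-17|>|13| out[13]=289, l++
l=5 r=16: |-13|<=|13| out[12]=169, r--
l=5 r=15: |-13|>|1| out[11]=169, l++
l=6 r=15: |-11|>|1| out[10]=121, l++
l=7 r=15: |-10|>|1| out[9]=100, l++
l=8 r=15: |-9|>|1| out[8]=81, l++
l=9 r=15: |-7|>|1| out[7]=49, l++
l=10 r=15: |-6|>|1| out[6]=36, l++
l=11 r=15: |-5|>|1| out[5]=25, l++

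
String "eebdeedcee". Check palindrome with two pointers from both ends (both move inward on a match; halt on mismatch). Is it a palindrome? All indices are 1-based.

[1,10] 'e'=='e' → l++,r--
[2,9] 'e'=='e' → l++,r--
[3,8] 'b'!='c' → stop

not a palindrome (mismatch at 3,8)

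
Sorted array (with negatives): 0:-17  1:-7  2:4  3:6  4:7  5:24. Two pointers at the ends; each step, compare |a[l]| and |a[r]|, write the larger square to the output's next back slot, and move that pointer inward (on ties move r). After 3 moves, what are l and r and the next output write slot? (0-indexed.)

l=1, r=3, next write slot=2

[0,5] |-17|<=|24| out[5]=576 → r--
[0,4] |-17|>|7| out[4]=289 → l++
[1,4] |-7|<=|7| out[3]=49 → r--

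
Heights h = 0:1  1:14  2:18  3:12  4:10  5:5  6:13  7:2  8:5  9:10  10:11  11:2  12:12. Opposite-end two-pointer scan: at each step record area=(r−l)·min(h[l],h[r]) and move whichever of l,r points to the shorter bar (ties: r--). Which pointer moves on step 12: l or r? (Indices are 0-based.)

l

[0,12] min(1,12)*12=12 best=12 * → l++
[1,12] min(14,12)*11=132 best=132 * → r--
[1,11] min(14,2)*10=20 best=132 → r--
[1,10] min(14,11)*9=99 best=132 → r--
[1,9] min(14,10)*8=80 best=132 → r--
[1,8] min(14,5)*7=35 best=132 → r--
[1,7] min(14,2)*6=12 best=132 → r--
[1,6] min(14,13)*5=65 best=132 → r--
[1,5] min(14,5)*4=20 best=132 → r--
[1,4] min(14,10)*3=30 best=132 → r--
[1,3] min(14,12)*2=24 best=132 → r--
[1,2] min(14,18)*1=14 best=132 → l++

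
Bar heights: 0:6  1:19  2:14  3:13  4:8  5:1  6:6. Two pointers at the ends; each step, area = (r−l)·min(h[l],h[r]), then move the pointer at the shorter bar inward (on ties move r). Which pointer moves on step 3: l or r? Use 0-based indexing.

l

[0,6] min(6,6)*6=36 best=36 * → r--
[0,5] min(6,1)*5=5 best=36 → r--
[0,4] min(6,8)*4=24 best=36 → l++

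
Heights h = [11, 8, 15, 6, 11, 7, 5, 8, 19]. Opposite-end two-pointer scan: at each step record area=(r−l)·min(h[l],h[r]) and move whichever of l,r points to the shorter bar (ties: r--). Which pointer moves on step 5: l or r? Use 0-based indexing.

l

l=0 r=8: min(11,19)*8=88 best=88 *, l++
l=1 r=8: min(8,19)*7=56 best=88, l++
l=2 r=8: min(15,19)*6=90 best=90 *, l++
l=3 r=8: min(6,19)*5=30 best=90, l++
l=4 r=8: min(11,19)*4=44 best=90, l++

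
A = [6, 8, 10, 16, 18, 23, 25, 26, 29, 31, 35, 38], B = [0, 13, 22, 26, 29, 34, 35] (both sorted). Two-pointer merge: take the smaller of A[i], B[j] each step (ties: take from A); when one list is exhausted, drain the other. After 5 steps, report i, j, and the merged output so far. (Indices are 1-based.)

i=1 j=1: A[i]=6>B[j]=0 take 0, j++
i=1 j=2: A[i]=6<=B[j]=13 take 6, i++
i=2 j=2: A[i]=8<=B[j]=13 take 8, i++
i=3 j=2: A[i]=10<=B[j]=13 take 10, i++
i=4 j=2: A[i]=16>B[j]=13 take 13, j++

i=4, j=3, merged so far=[0, 6, 8, 10, 13]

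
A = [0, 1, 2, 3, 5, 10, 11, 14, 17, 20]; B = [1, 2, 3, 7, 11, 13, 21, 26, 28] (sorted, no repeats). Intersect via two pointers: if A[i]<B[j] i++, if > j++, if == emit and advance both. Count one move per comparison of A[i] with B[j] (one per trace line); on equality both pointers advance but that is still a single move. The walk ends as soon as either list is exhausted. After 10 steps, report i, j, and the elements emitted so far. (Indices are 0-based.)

i=0 j=0: 0<1, i++
i=1 j=0: 1==1 emit, i++,j++
i=2 j=1: 2==2 emit, i++,j++
i=3 j=2: 3==3 emit, i++,j++
i=4 j=3: 5<7, i++
i=5 j=3: 10>7, j++
i=5 j=4: 10<11, i++
i=6 j=4: 11==11 emit, i++,j++
i=7 j=5: 14>13, j++
i=7 j=6: 14<21, i++

i=8, j=6, emitted=[1, 2, 3, 11]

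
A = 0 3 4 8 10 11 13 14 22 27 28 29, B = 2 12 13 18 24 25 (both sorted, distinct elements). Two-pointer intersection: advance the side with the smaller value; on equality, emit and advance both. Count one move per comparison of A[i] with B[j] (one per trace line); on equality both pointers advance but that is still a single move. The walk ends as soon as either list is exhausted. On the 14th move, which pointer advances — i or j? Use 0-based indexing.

j

[i=0,j=0] 0<2 → i++
[i=1,j=0] 3>2 → j++
[i=1,j=1] 3<12 → i++
[i=2,j=1] 4<12 → i++
[i=3,j=1] 8<12 → i++
[i=4,j=1] 10<12 → i++
[i=5,j=1] 11<12 → i++
[i=6,j=1] 13>12 → j++
[i=6,j=2] 13==13 emit → i++,j++
[i=7,j=3] 14<18 → i++
[i=8,j=3] 22>18 → j++
[i=8,j=4] 22<24 → i++
[i=9,j=4] 27>24 → j++
[i=9,j=5] 27>25 → j++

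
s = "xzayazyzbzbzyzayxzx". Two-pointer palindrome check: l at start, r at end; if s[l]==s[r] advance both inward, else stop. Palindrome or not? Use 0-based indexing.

not a palindrome (mismatch at 2,16)

l=0 r=18: 'x'=='x', l++,r--
l=1 r=17: 'z'=='z', l++,r--
l=2 r=16: 'a'!='x', stop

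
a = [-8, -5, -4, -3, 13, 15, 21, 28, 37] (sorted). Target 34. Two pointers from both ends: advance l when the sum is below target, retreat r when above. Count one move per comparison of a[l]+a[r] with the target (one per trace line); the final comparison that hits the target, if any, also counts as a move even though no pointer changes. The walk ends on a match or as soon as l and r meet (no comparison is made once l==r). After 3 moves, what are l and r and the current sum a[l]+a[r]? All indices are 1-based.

l=4, r=9, sum=34

l=1 r=9: -8+37=29 <34, l++
l=2 r=9: -5+37=32 <34, l++
l=3 r=9: -4+37=33 <34, l++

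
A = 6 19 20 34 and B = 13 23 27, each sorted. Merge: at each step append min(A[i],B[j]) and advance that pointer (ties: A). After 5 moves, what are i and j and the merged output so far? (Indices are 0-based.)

i=3, j=2, merged so far=[6, 13, 19, 20, 23]

[i=0,j=0] A[i]=6<=B[j]=13 take 6 → i++
[i=1,j=0] A[i]=19>B[j]=13 take 13 → j++
[i=1,j=1] A[i]=19<=B[j]=23 take 19 → i++
[i=2,j=1] A[i]=20<=B[j]=23 take 20 → i++
[i=3,j=1] A[i]=34>B[j]=23 take 23 → j++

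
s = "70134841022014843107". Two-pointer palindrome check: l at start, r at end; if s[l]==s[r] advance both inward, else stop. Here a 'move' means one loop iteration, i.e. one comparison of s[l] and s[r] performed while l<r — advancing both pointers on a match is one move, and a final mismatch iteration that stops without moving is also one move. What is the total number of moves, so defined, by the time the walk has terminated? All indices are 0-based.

10 moves

[0,19] '7'=='7' → l++,r--
[1,18] '0'=='0' → l++,r--
[2,17] '1'=='1' → l++,r--
[3,16] '3'=='3' → l++,r--
[4,15] '4'=='4' → l++,r--
[5,14] '8'=='8' → l++,r--
[6,13] '4'=='4' → l++,r--
[7,12] '1'=='1' → l++,r--
[8,11] '0'=='0' → l++,r--
[9,10] '2'=='2' → l++,r--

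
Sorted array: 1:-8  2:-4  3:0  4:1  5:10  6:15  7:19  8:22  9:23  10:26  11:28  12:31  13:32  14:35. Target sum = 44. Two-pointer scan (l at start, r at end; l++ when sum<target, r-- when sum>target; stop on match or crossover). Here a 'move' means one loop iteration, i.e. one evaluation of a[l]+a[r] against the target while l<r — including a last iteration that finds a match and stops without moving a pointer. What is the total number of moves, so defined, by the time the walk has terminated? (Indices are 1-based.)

l=1 r=14: -8+35=27 <44, l++
l=2 r=14: -4+35=31 <44, l++
l=3 r=14: 0+35=35 <44, l++
l=4 r=14: 1+35=36 <44, l++
l=5 r=14: 10+35=45 >44, r--
l=5 r=13: 10+32=42 <44, l++
l=6 r=13: 15+32=47 >44, r--
l=6 r=12: 15+31=46 >44, r--
l=6 r=11: 15+28=43 <44, l++
l=7 r=11: 19+28=47 >44, r--
l=7 r=10: 19+26=45 >44, r--
l=7 r=9: 19+23=42 <44, l++
l=8 r=9: 22+23=45 >44, r--

13 moves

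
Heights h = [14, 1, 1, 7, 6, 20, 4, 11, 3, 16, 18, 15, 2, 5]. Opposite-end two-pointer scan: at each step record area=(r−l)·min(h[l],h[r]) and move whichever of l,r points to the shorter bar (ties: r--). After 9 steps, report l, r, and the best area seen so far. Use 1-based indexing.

[1,14] min(14,5)*13=65 best=65 * → r--
[1,13] min(14,2)*12=24 best=65 → r--
[1,12] min(14,15)*11=154 best=154 * → l++
[2,12] min(1,15)*10=10 best=154 → l++
[3,12] min(1,15)*9=9 best=154 → l++
[4,12] min(7,15)*8=56 best=154 → l++
[5,12] min(6,15)*7=42 best=154 → l++
[6,12] min(20,15)*6=90 best=154 → r--
[6,11] min(20,18)*5=90 best=154 → r--

l=6, r=10, best area=154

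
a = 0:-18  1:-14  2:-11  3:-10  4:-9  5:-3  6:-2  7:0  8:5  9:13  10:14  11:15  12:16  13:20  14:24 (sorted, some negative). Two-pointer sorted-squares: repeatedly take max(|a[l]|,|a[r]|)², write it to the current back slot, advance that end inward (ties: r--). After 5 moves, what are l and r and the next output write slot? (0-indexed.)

l=1, r=10, next write slot=9

[0,14] |-18|<=|24| out[14]=576 → r--
[0,13] |-18|<=|20| out[13]=400 → r--
[0,12] |-18|>|16| out[12]=324 → l++
[1,12] |-14|<=|16| out[11]=256 → r--
[1,11] |-14|<=|15| out[10]=225 → r--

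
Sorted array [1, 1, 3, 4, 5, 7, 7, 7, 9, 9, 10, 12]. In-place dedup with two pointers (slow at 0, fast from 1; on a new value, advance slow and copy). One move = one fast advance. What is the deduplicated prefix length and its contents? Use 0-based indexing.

(s=0,f=1) a[fast]=1=a[slow] dup → fast++
(s=0,f=2) a[fast]=3≠a[slow]=1 write a[1]=3 → slow++,fast++
(s=1,f=3) a[fast]=4≠a[slow]=3 write a[2]=4 → slow++,fast++
(s=2,f=4) a[fast]=5≠a[slow]=4 write a[3]=5 → slow++,fast++
(s=3,f=5) a[fast]=7≠a[slow]=5 write a[4]=7 → slow++,fast++
(s=4,f=6) a[fast]=7=a[slow] dup → fast++
(s=4,f=7) a[fast]=7=a[slow] dup → fast++
(s=4,f=8) a[fast]=9≠a[slow]=7 write a[5]=9 → slow++,fast++
(s=5,f=9) a[fast]=9=a[slow] dup → fast++
(s=5,f=10) a[fast]=10≠a[slow]=9 write a[6]=10 → slow++,fast++
(s=6,f=11) a[fast]=12≠a[slow]=10 write a[7]=12 → slow++,fast++

length 8; prefix = [1, 3, 4, 5, 7, 9, 10, 12]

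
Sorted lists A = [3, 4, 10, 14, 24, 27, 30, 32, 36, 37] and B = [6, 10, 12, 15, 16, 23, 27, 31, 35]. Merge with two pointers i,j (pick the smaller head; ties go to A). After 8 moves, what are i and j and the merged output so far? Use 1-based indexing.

i=5, j=5, merged so far=[3, 4, 6, 10, 10, 12, 14, 15]

i=1 j=1: A[i]=3<=B[j]=6 take 3, i++
i=2 j=1: A[i]=4<=B[j]=6 take 4, i++
i=3 j=1: A[i]=10>B[j]=6 take 6, j++
i=3 j=2: A[i]=10<=B[j]=10 take 10, i++
i=4 j=2: A[i]=14>B[j]=10 take 10, j++
i=4 j=3: A[i]=14>B[j]=12 take 12, j++
i=4 j=4: A[i]=14<=B[j]=15 take 14, i++
i=5 j=4: A[i]=24>B[j]=15 take 15, j++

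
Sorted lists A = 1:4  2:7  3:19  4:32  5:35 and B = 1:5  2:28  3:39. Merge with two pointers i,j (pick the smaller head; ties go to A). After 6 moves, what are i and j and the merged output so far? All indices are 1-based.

[i=1,j=1] A[i]=4<=B[j]=5 take 4 → i++
[i=2,j=1] A[i]=7>B[j]=5 take 5 → j++
[i=2,j=2] A[i]=7<=B[j]=28 take 7 → i++
[i=3,j=2] A[i]=19<=B[j]=28 take 19 → i++
[i=4,j=2] A[i]=32>B[j]=28 take 28 → j++
[i=4,j=3] A[i]=32<=B[j]=39 take 32 → i++

i=5, j=3, merged so far=[4, 5, 7, 19, 28, 32]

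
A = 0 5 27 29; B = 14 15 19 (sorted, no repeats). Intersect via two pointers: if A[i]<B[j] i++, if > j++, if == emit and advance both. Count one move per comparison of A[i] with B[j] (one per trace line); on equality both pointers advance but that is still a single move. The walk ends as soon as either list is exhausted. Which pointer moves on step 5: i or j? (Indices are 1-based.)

j

[i=1,j=1] 0<14 → i++
[i=2,j=1] 5<14 → i++
[i=3,j=1] 27>14 → j++
[i=3,j=2] 27>15 → j++
[i=3,j=3] 27>19 → j++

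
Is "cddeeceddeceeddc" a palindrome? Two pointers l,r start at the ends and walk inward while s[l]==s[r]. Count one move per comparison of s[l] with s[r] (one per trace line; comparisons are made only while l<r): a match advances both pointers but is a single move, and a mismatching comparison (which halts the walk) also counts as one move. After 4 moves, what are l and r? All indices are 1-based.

l=5, r=12

[1,16] 'c'=='c' → l++,r--
[2,15] 'd'=='d' → l++,r--
[3,14] 'd'=='d' → l++,r--
[4,13] 'e'=='e' → l++,r--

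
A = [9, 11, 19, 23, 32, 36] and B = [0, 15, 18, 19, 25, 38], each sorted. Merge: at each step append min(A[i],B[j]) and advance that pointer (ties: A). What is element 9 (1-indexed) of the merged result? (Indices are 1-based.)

merged[9] = 25

[i=1,j=1] A[i]=9>B[j]=0 take 0 → j++
[i=1,j=2] A[i]=9<=B[j]=15 take 9 → i++
[i=2,j=2] A[i]=11<=B[j]=15 take 11 → i++
[i=3,j=2] A[i]=19>B[j]=15 take 15 → j++
[i=3,j=3] A[i]=19>B[j]=18 take 18 → j++
[i=3,j=4] A[i]=19<=B[j]=19 take 19 → i++
[i=4,j=4] A[i]=23>B[j]=19 take 19 → j++
[i=4,j=5] A[i]=23<=B[j]=25 take 23 → i++
[i=5,j=5] A[i]=32>B[j]=25 take 25 → j++
[i=5,j=6] A[i]=32<=B[j]=38 take 32 → i++
[i=6,j=6] A[i]=36<=B[j]=38 take 36 → i++
[i=7,j=6] A done, take B[j]=38 → j++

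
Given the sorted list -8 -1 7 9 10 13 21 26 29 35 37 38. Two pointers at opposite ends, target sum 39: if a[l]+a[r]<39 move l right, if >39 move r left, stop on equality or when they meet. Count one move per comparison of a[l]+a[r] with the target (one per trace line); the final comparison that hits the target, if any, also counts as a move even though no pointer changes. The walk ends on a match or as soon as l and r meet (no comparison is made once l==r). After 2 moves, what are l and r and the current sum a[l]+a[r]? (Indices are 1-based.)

l=3, r=12, sum=45

[1,12] -8+38=30 <39 → l++
[2,12] -1+38=37 <39 → l++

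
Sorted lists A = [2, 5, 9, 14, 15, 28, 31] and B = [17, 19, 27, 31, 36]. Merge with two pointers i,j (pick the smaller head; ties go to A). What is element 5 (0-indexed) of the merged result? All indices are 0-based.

i=0 j=0: A[i]=2<=B[j]=17 take 2, i++
i=1 j=0: A[i]=5<=B[j]=17 take 5, i++
i=2 j=0: A[i]=9<=B[j]=17 take 9, i++
i=3 j=0: A[i]=14<=B[j]=17 take 14, i++
i=4 j=0: A[i]=15<=B[j]=17 take 15, i++
i=5 j=0: A[i]=28>B[j]=17 take 17, j++
i=5 j=1: A[i]=28>B[j]=19 take 19, j++
i=5 j=2: A[i]=28>B[j]=27 take 27, j++
i=5 j=3: A[i]=28<=B[j]=31 take 28, i++
i=6 j=3: A[i]=31<=B[j]=31 take 31, i++
i=7 j=3: A done, take B[j]=31, j++
i=7 j=4: A done, take B[j]=36, j++

merged[5] = 17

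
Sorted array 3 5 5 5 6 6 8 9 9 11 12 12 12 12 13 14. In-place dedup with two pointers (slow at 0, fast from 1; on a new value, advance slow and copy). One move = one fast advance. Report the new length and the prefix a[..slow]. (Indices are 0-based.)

slow=0 fast=1: a[fast]=5≠a[slow]=3 write a[1]=5, slow++,fast++
slow=1 fast=2: a[fast]=5=a[slow] dup, fast++
slow=1 fast=3: a[fast]=5=a[slow] dup, fast++
slow=1 fast=4: a[fast]=6≠a[slow]=5 write a[2]=6, slow++,fast++
slow=2 fast=5: a[fast]=6=a[slow] dup, fast++
slow=2 fast=6: a[fast]=8≠a[slow]=6 write a[3]=8, slow++,fast++
slow=3 fast=7: a[fast]=9≠a[slow]=8 write a[4]=9, slow++,fast++
slow=4 fast=8: a[fast]=9=a[slow] dup, fast++
slow=4 fast=9: a[fast]=11≠a[slow]=9 write a[5]=11, slow++,fast++
slow=5 fast=10: a[fast]=12≠a[slow]=11 write a[6]=12, slow++,fast++
slow=6 fast=11: a[fast]=12=a[slow] dup, fast++
slow=6 fast=12: a[fast]=12=a[slow] dup, fast++
slow=6 fast=13: a[fast]=12=a[slow] dup, fast++
slow=6 fast=14: a[fast]=13≠a[slow]=12 write a[7]=13, slow++,fast++
slow=7 fast=15: a[fast]=14≠a[slow]=13 write a[8]=14, slow++,fast++

length 9; prefix = [3, 5, 6, 8, 9, 11, 12, 13, 14]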